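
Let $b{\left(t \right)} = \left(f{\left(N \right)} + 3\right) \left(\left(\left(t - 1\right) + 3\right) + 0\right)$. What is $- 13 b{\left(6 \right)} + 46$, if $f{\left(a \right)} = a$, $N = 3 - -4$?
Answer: $-994$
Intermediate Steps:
$N = 7$ ($N = 3 + 4 = 7$)
$b{\left(t \right)} = 20 + 10 t$ ($b{\left(t \right)} = \left(7 + 3\right) \left(\left(\left(t - 1\right) + 3\right) + 0\right) = 10 \left(\left(\left(-1 + t\right) + 3\right) + 0\right) = 10 \left(\left(2 + t\right) + 0\right) = 10 \left(2 + t\right) = 20 + 10 t$)
$- 13 b{\left(6 \right)} + 46 = - 13 \left(20 + 10 \cdot 6\right) + 46 = - 13 \left(20 + 60\right) + 46 = \left(-13\right) 80 + 46 = -1040 + 46 = -994$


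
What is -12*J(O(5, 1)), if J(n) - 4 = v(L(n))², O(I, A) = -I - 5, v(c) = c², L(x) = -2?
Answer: -240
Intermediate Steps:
O(I, A) = -5 - I
J(n) = 20 (J(n) = 4 + ((-2)²)² = 4 + 4² = 4 + 16 = 20)
-12*J(O(5, 1)) = -12*20 = -240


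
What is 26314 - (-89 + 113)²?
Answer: 25738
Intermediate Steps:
26314 - (-89 + 113)² = 26314 - 1*24² = 26314 - 1*576 = 26314 - 576 = 25738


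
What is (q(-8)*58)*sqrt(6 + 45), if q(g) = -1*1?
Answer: -58*sqrt(51) ≈ -414.20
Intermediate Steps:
q(g) = -1
(q(-8)*58)*sqrt(6 + 45) = (-1*58)*sqrt(6 + 45) = -58*sqrt(51)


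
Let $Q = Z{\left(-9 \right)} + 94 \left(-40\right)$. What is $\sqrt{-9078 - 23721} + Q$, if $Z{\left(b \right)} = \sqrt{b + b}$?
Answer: $-3760 + 3 i \sqrt{2} + 29 i \sqrt{39} \approx -3760.0 + 185.35 i$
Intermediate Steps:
$Z{\left(b \right)} = \sqrt{2} \sqrt{b}$ ($Z{\left(b \right)} = \sqrt{2 b} = \sqrt{2} \sqrt{b}$)
$Q = -3760 + 3 i \sqrt{2}$ ($Q = \sqrt{2} \sqrt{-9} + 94 \left(-40\right) = \sqrt{2} \cdot 3 i - 3760 = 3 i \sqrt{2} - 3760 = -3760 + 3 i \sqrt{2} \approx -3760.0 + 4.2426 i$)
$\sqrt{-9078 - 23721} + Q = \sqrt{-9078 - 23721} - \left(3760 - 3 i \sqrt{2}\right) = \sqrt{-32799} - \left(3760 - 3 i \sqrt{2}\right) = 29 i \sqrt{39} - \left(3760 - 3 i \sqrt{2}\right) = -3760 + 3 i \sqrt{2} + 29 i \sqrt{39}$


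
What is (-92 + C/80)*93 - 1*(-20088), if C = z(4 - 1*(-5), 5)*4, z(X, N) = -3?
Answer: 230361/20 ≈ 11518.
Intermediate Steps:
C = -12 (C = -3*4 = -12)
(-92 + C/80)*93 - 1*(-20088) = (-92 - 12/80)*93 - 1*(-20088) = (-92 - 12*1/80)*93 + 20088 = (-92 - 3/20)*93 + 20088 = -1843/20*93 + 20088 = -171399/20 + 20088 = 230361/20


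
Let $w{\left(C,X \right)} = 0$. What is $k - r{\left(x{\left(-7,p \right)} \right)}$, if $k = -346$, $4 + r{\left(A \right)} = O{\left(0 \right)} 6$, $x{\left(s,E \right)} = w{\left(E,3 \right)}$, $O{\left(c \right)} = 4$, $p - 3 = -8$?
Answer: $-366$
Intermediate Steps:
$p = -5$ ($p = 3 - 8 = -5$)
$x{\left(s,E \right)} = 0$
$r{\left(A \right)} = 20$ ($r{\left(A \right)} = -4 + 4 \cdot 6 = -4 + 24 = 20$)
$k - r{\left(x{\left(-7,p \right)} \right)} = -346 - 20 = -366$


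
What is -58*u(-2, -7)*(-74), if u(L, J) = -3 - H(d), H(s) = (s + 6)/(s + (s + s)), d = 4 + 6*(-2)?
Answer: -39701/3 ≈ -13234.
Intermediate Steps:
d = -8 (d = 4 - 12 = -8)
H(s) = (6 + s)/(3*s) (H(s) = (6 + s)/(s + 2*s) = (6 + s)/((3*s)) = (6 + s)*(1/(3*s)) = (6 + s)/(3*s))
u(L, J) = -37/12 (u(L, J) = -3 - (6 - 8)/(3*(-8)) = -3 - (-1)*(-2)/(3*8) = -3 - 1*1/12 = -3 - 1/12 = -37/12)
-58*u(-2, -7)*(-74) = -58*(-37/12)*(-74) = (1073/6)*(-74) = -39701/3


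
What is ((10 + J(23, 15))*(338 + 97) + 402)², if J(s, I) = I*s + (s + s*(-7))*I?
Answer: 555953658129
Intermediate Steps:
J(s, I) = -5*I*s (J(s, I) = I*s + (s - 7*s)*I = I*s + (-6*s)*I = I*s - 6*I*s = -5*I*s)
((10 + J(23, 15))*(338 + 97) + 402)² = ((10 - 5*15*23)*(338 + 97) + 402)² = ((10 - 1725)*435 + 402)² = (-1715*435 + 402)² = (-746025 + 402)² = (-745623)² = 555953658129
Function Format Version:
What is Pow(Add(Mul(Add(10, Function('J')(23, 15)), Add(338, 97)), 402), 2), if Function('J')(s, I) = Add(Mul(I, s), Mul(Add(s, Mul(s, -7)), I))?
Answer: 555953658129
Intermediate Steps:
Function('J')(s, I) = Mul(-5, I, s) (Function('J')(s, I) = Add(Mul(I, s), Mul(Add(s, Mul(-7, s)), I)) = Add(Mul(I, s), Mul(Mul(-6, s), I)) = Add(Mul(I, s), Mul(-6, I, s)) = Mul(-5, I, s))
Pow(Add(Mul(Add(10, Function('J')(23, 15)), Add(338, 97)), 402), 2) = Pow(Add(Mul(Add(10, Mul(-5, 15, 23)), Add(338, 97)), 402), 2) = Pow(Add(Mul(Add(10, -1725), 435), 402), 2) = Pow(Add(Mul(-1715, 435), 402), 2) = Pow(Add(-746025, 402), 2) = Pow(-745623, 2) = 555953658129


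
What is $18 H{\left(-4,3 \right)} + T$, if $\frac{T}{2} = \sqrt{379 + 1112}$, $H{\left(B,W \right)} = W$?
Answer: $54 + 2 \sqrt{1491} \approx 131.23$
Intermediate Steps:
$T = 2 \sqrt{1491}$ ($T = 2 \sqrt{379 + 1112} = 2 \sqrt{1491} \approx 77.227$)
$18 H{\left(-4,3 \right)} + T = 18 \cdot 3 + 2 \sqrt{1491} = 54 + 2 \sqrt{1491}$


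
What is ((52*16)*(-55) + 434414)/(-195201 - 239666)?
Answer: -388654/434867 ≈ -0.89373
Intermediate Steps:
((52*16)*(-55) + 434414)/(-195201 - 239666) = (832*(-55) + 434414)/(-434867) = (-45760 + 434414)*(-1/434867) = 388654*(-1/434867) = -388654/434867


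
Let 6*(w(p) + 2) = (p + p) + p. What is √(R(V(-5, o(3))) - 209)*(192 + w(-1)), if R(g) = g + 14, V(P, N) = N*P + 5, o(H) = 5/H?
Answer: 379*I*√1785/6 ≈ 2668.7*I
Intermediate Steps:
V(P, N) = 5 + N*P
R(g) = 14 + g
w(p) = -2 + p/2 (w(p) = -2 + ((p + p) + p)/6 = -2 + (2*p + p)/6 = -2 + (3*p)/6 = -2 + p/2)
√(R(V(-5, o(3))) - 209)*(192 + w(-1)) = √((14 + (5 + (5/3)*(-5))) - 209)*(192 + (-2 + (½)*(-1))) = √((14 + (5 + (5*(⅓))*(-5))) - 209)*(192 + (-2 - ½)) = √((14 + (5 + (5/3)*(-5))) - 209)*(192 - 5/2) = √((14 + (5 - 25/3)) - 209)*(379/2) = √((14 - 10/3) - 209)*(379/2) = √(32/3 - 209)*(379/2) = √(-595/3)*(379/2) = (I*√1785/3)*(379/2) = 379*I*√1785/6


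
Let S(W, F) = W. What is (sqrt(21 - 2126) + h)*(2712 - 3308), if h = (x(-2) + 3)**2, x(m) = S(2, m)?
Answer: -14900 - 596*I*sqrt(2105) ≈ -14900.0 - 27345.0*I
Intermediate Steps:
x(m) = 2
h = 25 (h = (2 + 3)**2 = 5**2 = 25)
(sqrt(21 - 2126) + h)*(2712 - 3308) = (sqrt(21 - 2126) + 25)*(2712 - 3308) = (sqrt(-2105) + 25)*(-596) = (I*sqrt(2105) + 25)*(-596) = (25 + I*sqrt(2105))*(-596) = -14900 - 596*I*sqrt(2105)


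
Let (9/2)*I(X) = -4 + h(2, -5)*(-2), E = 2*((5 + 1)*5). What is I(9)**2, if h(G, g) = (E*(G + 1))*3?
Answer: 4700224/81 ≈ 58027.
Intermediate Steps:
E = 60 (E = 2*(6*5) = 2*30 = 60)
h(G, g) = 180 + 180*G (h(G, g) = (60*(G + 1))*3 = (60*(1 + G))*3 = (60 + 60*G)*3 = 180 + 180*G)
I(X) = -2168/9 (I(X) = 2*(-4 + (180 + 180*2)*(-2))/9 = 2*(-4 + (180 + 360)*(-2))/9 = 2*(-4 + 540*(-2))/9 = 2*(-4 - 1080)/9 = (2/9)*(-1084) = -2168/9)
I(9)**2 = (-2168/9)**2 = 4700224/81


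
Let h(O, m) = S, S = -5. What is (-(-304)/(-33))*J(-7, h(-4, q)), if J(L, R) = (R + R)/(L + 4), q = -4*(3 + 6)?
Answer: -3040/99 ≈ -30.707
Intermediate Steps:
q = -36 (q = -4*9 = -36)
h(O, m) = -5
J(L, R) = 2*R/(4 + L) (J(L, R) = (2*R)/(4 + L) = 2*R/(4 + L))
(-(-304)/(-33))*J(-7, h(-4, q)) = (-(-304)/(-33))*(2*(-5)/(4 - 7)) = (-(-304)*(-1)/33)*(2*(-5)/(-3)) = (-76*4/33)*(2*(-5)*(-1/3)) = -304/33*10/3 = -3040/99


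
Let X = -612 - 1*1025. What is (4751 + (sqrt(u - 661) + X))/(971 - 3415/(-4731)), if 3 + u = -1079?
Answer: 7366167/2298608 + 4731*I*sqrt(1743)/4597216 ≈ 3.2046 + 0.042964*I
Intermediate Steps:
u = -1082 (u = -3 - 1079 = -1082)
X = -1637 (X = -612 - 1025 = -1637)
(4751 + (sqrt(u - 661) + X))/(971 - 3415/(-4731)) = (4751 + (sqrt(-1082 - 661) - 1637))/(971 - 3415/(-4731)) = (4751 + (sqrt(-1743) - 1637))/(971 - 3415*(-1/4731)) = (4751 + (I*sqrt(1743) - 1637))/(971 + 3415/4731) = (4751 + (-1637 + I*sqrt(1743)))/(4597216/4731) = (3114 + I*sqrt(1743))*(4731/4597216) = 7366167/2298608 + 4731*I*sqrt(1743)/4597216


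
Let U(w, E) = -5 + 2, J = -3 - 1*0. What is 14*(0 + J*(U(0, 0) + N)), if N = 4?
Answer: -42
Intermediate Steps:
J = -3 (J = -3 + 0 = -3)
U(w, E) = -3
14*(0 + J*(U(0, 0) + N)) = 14*(0 - 3*(-3 + 4)) = 14*(0 - 3*1) = 14*(0 - 3) = 14*(-3) = -42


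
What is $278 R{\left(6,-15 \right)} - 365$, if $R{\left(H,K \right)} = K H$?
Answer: $-25385$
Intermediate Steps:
$R{\left(H,K \right)} = H K$
$278 R{\left(6,-15 \right)} - 365 = 278 \cdot 6 \left(-15\right) - 365 = 278 \left(-90\right) - 365 = -25020 - 365 = -25385$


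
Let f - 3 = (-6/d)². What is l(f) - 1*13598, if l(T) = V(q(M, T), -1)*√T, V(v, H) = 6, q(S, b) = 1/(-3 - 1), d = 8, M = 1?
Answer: -13598 + 3*√57/2 ≈ -13587.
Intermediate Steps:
q(S, b) = -¼ (q(S, b) = 1/(-4) = -¼)
f = 57/16 (f = 3 + (-6/8)² = 3 + (-6*⅛)² = 3 + (-¾)² = 3 + 9/16 = 57/16 ≈ 3.5625)
l(T) = 6*√T
l(f) - 1*13598 = 6*√(57/16) - 1*13598 = 6*(√57/4) - 13598 = 3*√57/2 - 13598 = -13598 + 3*√57/2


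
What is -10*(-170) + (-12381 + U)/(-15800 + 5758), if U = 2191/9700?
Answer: 165712673509/97407400 ≈ 1701.2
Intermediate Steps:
U = 2191/9700 (U = 2191*(1/9700) = 2191/9700 ≈ 0.22588)
-10*(-170) + (-12381 + U)/(-15800 + 5758) = -10*(-170) + (-12381 + 2191/9700)/(-15800 + 5758) = 1700 - 120093509/9700/(-10042) = 1700 - 120093509/9700*(-1/10042) = 1700 + 120093509/97407400 = 165712673509/97407400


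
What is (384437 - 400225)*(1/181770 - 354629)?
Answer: 508854449819126/90885 ≈ 5.5989e+9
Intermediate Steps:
(384437 - 400225)*(1/181770 - 354629) = -15788*(1/181770 - 354629) = -15788*(-64460913329/181770) = 508854449819126/90885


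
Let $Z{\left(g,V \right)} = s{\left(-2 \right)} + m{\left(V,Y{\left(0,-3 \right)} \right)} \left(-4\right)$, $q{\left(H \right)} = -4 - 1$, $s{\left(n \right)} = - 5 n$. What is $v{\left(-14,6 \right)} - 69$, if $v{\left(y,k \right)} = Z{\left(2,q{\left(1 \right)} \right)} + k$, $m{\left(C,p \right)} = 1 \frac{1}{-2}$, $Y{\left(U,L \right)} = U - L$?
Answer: $-51$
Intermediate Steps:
$m{\left(C,p \right)} = - \frac{1}{2}$ ($m{\left(C,p \right)} = 1 \left(- \frac{1}{2}\right) = - \frac{1}{2}$)
$q{\left(H \right)} = -5$
$Z{\left(g,V \right)} = 12$ ($Z{\left(g,V \right)} = \left(-5\right) \left(-2\right) - -2 = 10 + 2 = 12$)
$v{\left(y,k \right)} = 12 + k$
$v{\left(-14,6 \right)} - 69 = \left(12 + 6\right) - 69 = 18 - 69 = -51$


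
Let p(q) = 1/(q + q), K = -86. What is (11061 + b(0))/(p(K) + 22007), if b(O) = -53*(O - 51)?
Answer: 2367408/3785203 ≈ 0.62544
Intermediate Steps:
p(q) = 1/(2*q)
b(O) = 2703 - 53*O (b(O) = -53*(-51 + O) = 2703 - 53*O)
(11061 + b(0))/(p(K) + 22007) = (11061 + (2703 - 53*0))/((1/2)/(-86) + 22007) = (11061 + (2703 + 0))/((1/2)*(-1/86) + 22007) = (11061 + 2703)/(-1/172 + 22007) = 13764/(3785203/172) = 13764*(172/3785203) = 2367408/3785203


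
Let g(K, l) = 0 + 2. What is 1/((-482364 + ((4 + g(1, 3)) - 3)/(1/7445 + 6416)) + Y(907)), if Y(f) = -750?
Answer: -47767121/23076964872459 ≈ -2.0699e-6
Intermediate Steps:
g(K, l) = 2
1/((-482364 + ((4 + g(1, 3)) - 3)/(1/7445 + 6416)) + Y(907)) = 1/((-482364 + ((4 + 2) - 3)/(1/7445 + 6416)) - 750) = 1/((-482364 + (6 - 3)/(1/7445 + 6416)) - 750) = 1/((-482364 + 3/(47767121/7445)) - 750) = 1/((-482364 + 3*(7445/47767121)) - 750) = 1/((-482364 + 22335/47767121) - 750) = 1/(-23041139531709/47767121 - 750) = 1/(-23076964872459/47767121) = -47767121/23076964872459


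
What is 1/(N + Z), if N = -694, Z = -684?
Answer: -1/1378 ≈ -0.00072569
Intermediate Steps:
1/(N + Z) = 1/(-694 - 684) = 1/(-1378) = -1/1378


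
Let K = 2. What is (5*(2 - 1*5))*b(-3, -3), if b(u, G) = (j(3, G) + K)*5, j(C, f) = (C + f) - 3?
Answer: 75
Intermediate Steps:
j(C, f) = -3 + C + f
b(u, G) = 10 + 5*G (b(u, G) = ((-3 + 3 + G) + 2)*5 = (G + 2)*5 = (2 + G)*5 = 10 + 5*G)
(5*(2 - 1*5))*b(-3, -3) = (5*(2 - 1*5))*(10 + 5*(-3)) = (5*(2 - 5))*(10 - 15) = (5*(-3))*(-5) = -15*(-5) = 75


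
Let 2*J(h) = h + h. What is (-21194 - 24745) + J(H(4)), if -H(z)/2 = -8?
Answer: -45923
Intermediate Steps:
H(z) = 16 (H(z) = -2*(-8) = 16)
J(h) = h (J(h) = (h + h)/2 = (2*h)/2 = h)
(-21194 - 24745) + J(H(4)) = (-21194 - 24745) + 16 = -45939 + 16 = -45923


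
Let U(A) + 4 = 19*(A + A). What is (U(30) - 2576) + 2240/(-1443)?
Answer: -2080160/1443 ≈ -1441.6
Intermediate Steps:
U(A) = -4 + 38*A (U(A) = -4 + 19*(A + A) = -4 + 19*(2*A) = -4 + 38*A)
(U(30) - 2576) + 2240/(-1443) = ((-4 + 38*30) - 2576) + 2240/(-1443) = ((-4 + 1140) - 2576) + 2240*(-1/1443) = (1136 - 2576) - 2240/1443 = -1440 - 2240/1443 = -2080160/1443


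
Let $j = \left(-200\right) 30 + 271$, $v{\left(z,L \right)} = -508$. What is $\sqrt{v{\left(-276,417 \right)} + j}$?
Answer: $9 i \sqrt{77} \approx 78.975 i$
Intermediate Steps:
$j = -5729$ ($j = -6000 + 271 = -5729$)
$\sqrt{v{\left(-276,417 \right)} + j} = \sqrt{-508 - 5729} = \sqrt{-6237} = 9 i \sqrt{77}$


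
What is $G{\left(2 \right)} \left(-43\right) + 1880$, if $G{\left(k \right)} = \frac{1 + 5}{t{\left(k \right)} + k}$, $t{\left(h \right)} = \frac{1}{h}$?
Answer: $\frac{8884}{5} \approx 1776.8$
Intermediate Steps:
$G{\left(k \right)} = \frac{6}{k + \frac{1}{k}}$ ($G{\left(k \right)} = \frac{1 + 5}{\frac{1}{k} + k} = \frac{6}{k + \frac{1}{k}}$)
$G{\left(2 \right)} \left(-43\right) + 1880 = 6 \cdot 2 \frac{1}{1 + 2^{2}} \left(-43\right) + 1880 = 6 \cdot 2 \frac{1}{1 + 4} \left(-43\right) + 1880 = 6 \cdot 2 \cdot \frac{1}{5} \left(-43\right) + 1880 = \frac{12}{5} \left(-43\right) + 1880 = - \frac{516}{5} + 1880 = \frac{8884}{5}$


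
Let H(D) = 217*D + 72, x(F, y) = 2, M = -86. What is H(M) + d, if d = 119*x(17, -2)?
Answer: -18352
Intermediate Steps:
H(D) = 72 + 217*D
d = 238 (d = 119*2 = 238)
H(M) + d = (72 + 217*(-86)) + 238 = (72 - 18662) + 238 = -18590 + 238 = -18352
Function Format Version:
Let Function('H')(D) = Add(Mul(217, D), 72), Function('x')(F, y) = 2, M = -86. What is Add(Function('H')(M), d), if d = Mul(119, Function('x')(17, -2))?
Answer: -18352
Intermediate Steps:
Function('H')(D) = Add(72, Mul(217, D))
d = 238 (d = Mul(119, 2) = 238)
Add(Function('H')(M), d) = Add(Add(72, Mul(217, -86)), 238) = Add(Add(72, -18662), 238) = Add(-18590, 238) = -18352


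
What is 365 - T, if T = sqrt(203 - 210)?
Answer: 365 - I*sqrt(7) ≈ 365.0 - 2.6458*I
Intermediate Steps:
T = I*sqrt(7) (T = sqrt(-7) = I*sqrt(7) ≈ 2.6458*I)
365 - T = 365 - I*sqrt(7)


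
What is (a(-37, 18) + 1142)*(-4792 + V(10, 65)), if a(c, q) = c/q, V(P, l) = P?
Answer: -16353643/3 ≈ -5.4512e+6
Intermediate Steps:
(a(-37, 18) + 1142)*(-4792 + V(10, 65)) = (-37/18 + 1142)*(-4792 + 10) = (-37*1/18 + 1142)*(-4782) = (-37/18 + 1142)*(-4782) = (20519/18)*(-4782) = -16353643/3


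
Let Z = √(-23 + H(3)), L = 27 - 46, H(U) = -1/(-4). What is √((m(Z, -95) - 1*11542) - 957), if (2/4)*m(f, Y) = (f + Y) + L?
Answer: √(-12727 + I*√91) ≈ 0.0423 + 112.81*I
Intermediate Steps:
H(U) = ¼ (H(U) = -1*(-¼) = ¼)
L = -19
Z = I*√91/2 (Z = √(-23 + ¼) = √(-91/4) = I*√91/2 ≈ 4.7697*I)
m(f, Y) = -38 + 2*Y + 2*f (m(f, Y) = 2*((f + Y) - 19) = 2*((Y + f) - 19) = 2*(-19 + Y + f) = -38 + 2*Y + 2*f)
√((m(Z, -95) - 1*11542) - 957) = √(((-38 + 2*(-95) + 2*(I*√91/2)) - 1*11542) - 957) = √(((-38 - 190 + I*√91) - 11542) - 957) = √(((-228 + I*√91) - 11542) - 957) = √((-11770 + I*√91) - 957) = √(-12727 + I*√91)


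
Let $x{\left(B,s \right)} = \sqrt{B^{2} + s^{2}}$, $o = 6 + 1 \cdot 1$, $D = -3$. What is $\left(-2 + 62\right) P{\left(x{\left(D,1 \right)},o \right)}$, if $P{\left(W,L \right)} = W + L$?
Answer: $420 + 60 \sqrt{10} \approx 609.74$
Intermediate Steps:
$o = 7$ ($o = 6 + 1 = 7$)
$P{\left(W,L \right)} = L + W$
$\left(-2 + 62\right) P{\left(x{\left(D,1 \right)},o \right)} = \left(-2 + 62\right) \left(7 + \sqrt{\left(-3\right)^{2} + 1^{2}}\right) = 60 \left(7 + \sqrt{9 + 1}\right) = 60 \left(7 + \sqrt{10}\right) = 420 + 60 \sqrt{10}$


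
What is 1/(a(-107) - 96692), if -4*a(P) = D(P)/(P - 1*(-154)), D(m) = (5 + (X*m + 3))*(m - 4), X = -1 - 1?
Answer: -94/9076727 ≈ -1.0356e-5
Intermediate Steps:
X = -2
D(m) = (-4 + m)*(8 - 2*m) (D(m) = (5 + (-2*m + 3))*(m - 4) = (5 + (3 - 2*m))*(-4 + m) = (8 - 2*m)*(-4 + m) = (-4 + m)*(8 - 2*m))
a(P) = -(-32 - 2*P² + 16*P)/(4*(154 + P)) (a(P) = -(-32 - 2*P² + 16*P)/(4*(P - 1*(-154))) = -(-32 - 2*P² + 16*P)/(4*(P + 154)) = -(-32 - 2*P² + 16*P)/(4*(154 + P)))
1/(a(-107) - 96692) = 1/((16 + (-107)² - 8*(-107))/(2*(154 - 107)) - 96692) = 1/((½)*(16 + 11449 + 856)/47 - 96692) = 1/((½)*(1/47)*12321 - 96692) = 1/(12321/94 - 96692) = 1/(-9076727/94) = -94/9076727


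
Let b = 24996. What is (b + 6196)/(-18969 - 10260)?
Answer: -31192/29229 ≈ -1.0672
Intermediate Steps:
(b + 6196)/(-18969 - 10260) = (24996 + 6196)/(-18969 - 10260) = 31192/(-29229) = 31192*(-1/29229) = -31192/29229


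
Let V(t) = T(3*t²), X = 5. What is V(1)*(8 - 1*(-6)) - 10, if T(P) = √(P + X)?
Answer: -10 + 28*√2 ≈ 29.598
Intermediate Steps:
T(P) = √(5 + P) (T(P) = √(P + 5) = √(5 + P))
V(t) = √(5 + 3*t²)
V(1)*(8 - 1*(-6)) - 10 = √(5 + 3*1²)*(8 - 1*(-6)) - 10 = √(5 + 3*1)*(8 + 6) - 10 = √(5 + 3)*14 - 10 = √8*14 - 10 = (2*√2)*14 - 10 = 28*√2 - 10 = -10 + 28*√2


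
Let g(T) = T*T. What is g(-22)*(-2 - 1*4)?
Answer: -2904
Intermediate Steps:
g(T) = T**2
g(-22)*(-2 - 1*4) = (-22)**2*(-2 - 1*4) = 484*(-2 - 4) = 484*(-6) = -2904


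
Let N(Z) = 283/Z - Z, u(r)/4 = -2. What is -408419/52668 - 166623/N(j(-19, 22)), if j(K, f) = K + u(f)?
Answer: -10778457241/1067724 ≈ -10095.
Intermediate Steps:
u(r) = -8 (u(r) = 4*(-2) = -8)
j(K, f) = -8 + K (j(K, f) = K - 8 = -8 + K)
N(Z) = -Z + 283/Z
-408419/52668 - 166623/N(j(-19, 22)) = -408419/52668 - 166623/(-(-8 - 19) + 283/(-8 - 19)) = -408419*1/52668 - 166623/(-1*(-27) + 283/(-27)) = -37129/4788 - 166623/(27 + 283*(-1/27)) = -37129/4788 - 166623/(27 - 283/27) = -37129/4788 - 166623/446/27 = -37129/4788 - 166623*27/446 = -37129/4788 - 4498821/446 = -10778457241/1067724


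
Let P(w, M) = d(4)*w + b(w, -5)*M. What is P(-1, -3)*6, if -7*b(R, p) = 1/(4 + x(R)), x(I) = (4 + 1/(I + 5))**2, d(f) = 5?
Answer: -73842/2471 ≈ -29.883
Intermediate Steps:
x(I) = (4 + 1/(5 + I))**2
b(R, p) = -1/(7*(4 + (21 + 4*R)**2/(5 + R)**2))
P(w, M) = 5*w + M*(-25 - w**2 - 10*w)/(7*(541 + 20*w**2 + 208*w)) (P(w, M) = 5*w + ((-25 - w**2 - 10*w)/(7*(541 + 20*w**2 + 208*w)))*M = 5*w + M*(-25 - w**2 - 10*w)/(7*(541 + 20*w**2 + 208*w)))
P(-1, -3)*6 = ((-25*(-3) + 700*(-1)**3 + 7280*(-1)**2 + 18935*(-1) - 1*(-3)*(-1)**2 - 10*(-3)*(-1))/(7*(541 + 20*(-1)**2 + 208*(-1))))*6 = ((75 + 700*(-1) + 7280*1 - 18935 - 1*(-3)*1 - 30)/(7*(541 + 20*1 - 208)))*6 = ((75 - 700 + 7280 - 18935 + 3 - 30)/(7*(541 + 20 - 208)))*6 = ((1/7)*(-12307)/353)*6 = ((1/7)*(1/353)*(-12307))*6 = -12307/2471*6 = -73842/2471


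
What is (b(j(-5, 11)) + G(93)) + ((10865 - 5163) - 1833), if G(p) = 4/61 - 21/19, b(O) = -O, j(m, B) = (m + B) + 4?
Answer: 4471376/1159 ≈ 3858.0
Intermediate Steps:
j(m, B) = 4 + B + m (j(m, B) = (B + m) + 4 = 4 + B + m)
G(p) = -1205/1159 (G(p) = 4*(1/61) - 21*1/19 = 4/61 - 21/19 = -1205/1159)
(b(j(-5, 11)) + G(93)) + ((10865 - 5163) - 1833) = (-(4 + 11 - 5) - 1205/1159) + ((10865 - 5163) - 1833) = (-1*10 - 1205/1159) + (5702 - 1833) = (-10 - 1205/1159) + 3869 = -12795/1159 + 3869 = 4471376/1159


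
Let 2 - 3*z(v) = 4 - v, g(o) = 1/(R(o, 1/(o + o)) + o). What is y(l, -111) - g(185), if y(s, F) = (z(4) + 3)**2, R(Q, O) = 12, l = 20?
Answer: 23828/1773 ≈ 13.439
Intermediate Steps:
g(o) = 1/(12 + o)
z(v) = -2/3 + v/3 (z(v) = 2/3 - (4 - v)/3 = 2/3 + (-4/3 + v/3) = -2/3 + v/3)
y(s, F) = 121/9 (y(s, F) = ((-2/3 + (1/3)*4) + 3)**2 = ((-2/3 + 4/3) + 3)**2 = (2/3 + 3)**2 = (11/3)**2 = 121/9)
y(l, -111) - g(185) = 121/9 - 1/(12 + 185) = 121/9 - 1/197 = 23828/1773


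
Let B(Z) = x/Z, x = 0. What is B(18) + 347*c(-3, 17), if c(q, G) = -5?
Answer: -1735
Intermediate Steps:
B(Z) = 0 (B(Z) = 0/Z = 0)
B(18) + 347*c(-3, 17) = 0 + 347*(-5) = 0 - 1735 = -1735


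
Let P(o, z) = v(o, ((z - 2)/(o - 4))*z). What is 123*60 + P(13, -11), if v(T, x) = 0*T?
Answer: 7380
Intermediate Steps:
v(T, x) = 0
P(o, z) = 0
123*60 + P(13, -11) = 123*60 + 0 = 7380 + 0 = 7380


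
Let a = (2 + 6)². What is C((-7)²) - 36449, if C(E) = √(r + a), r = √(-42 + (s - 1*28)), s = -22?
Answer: -36449 + √(64 + 2*I*√23) ≈ -36441.0 + 0.59781*I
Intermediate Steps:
a = 64 (a = 8² = 64)
r = 2*I*√23 (r = √(-42 + (-22 - 1*28)) = √(-42 + (-22 - 28)) = √(-42 - 50) = √(-92) = 2*I*√23 ≈ 9.5917*I)
C(E) = √(64 + 2*I*√23) (C(E) = √(2*I*√23 + 64) = √(64 + 2*I*√23))
C((-7)²) - 36449 = √(64 + 2*I*√23) - 36449 = -36449 + √(64 + 2*I*√23)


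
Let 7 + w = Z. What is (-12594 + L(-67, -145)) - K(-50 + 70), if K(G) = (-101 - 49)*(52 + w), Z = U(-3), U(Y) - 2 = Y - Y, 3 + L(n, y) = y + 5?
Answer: -5687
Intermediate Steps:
L(n, y) = 2 + y (L(n, y) = -3 + (y + 5) = -3 + (5 + y) = 2 + y)
U(Y) = 2 (U(Y) = 2 + (Y - Y) = 2 + 0 = 2)
Z = 2
w = -5 (w = -7 + 2 = -5)
K(G) = -7050 (K(G) = (-101 - 49)*(52 - 5) = -150*47 = -7050)
(-12594 + L(-67, -145)) - K(-50 + 70) = (-12594 + (2 - 145)) - 1*(-7050) = (-12594 - 143) + 7050 = -12737 + 7050 = -5687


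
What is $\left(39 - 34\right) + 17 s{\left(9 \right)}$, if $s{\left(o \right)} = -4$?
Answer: $-63$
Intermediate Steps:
$\left(39 - 34\right) + 17 s{\left(9 \right)} = \left(39 - 34\right) + 17 \left(-4\right) = \left(39 - 34\right) - 68 = 5 - 68 = -63$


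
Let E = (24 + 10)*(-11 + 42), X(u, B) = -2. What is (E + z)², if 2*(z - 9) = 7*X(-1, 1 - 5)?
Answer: 1115136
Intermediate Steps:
z = 2 (z = 9 + (7*(-2))/2 = 9 + (½)*(-14) = 9 - 7 = 2)
E = 1054 (E = 34*31 = 1054)
(E + z)² = (1054 + 2)² = 1056² = 1115136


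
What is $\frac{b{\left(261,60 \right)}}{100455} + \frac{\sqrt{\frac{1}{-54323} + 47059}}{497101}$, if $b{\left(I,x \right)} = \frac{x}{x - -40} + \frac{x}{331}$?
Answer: $\frac{431}{55417675} + \frac{14 \sqrt{708523263878}}{27004017623} \approx 0.00044417$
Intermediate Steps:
$b{\left(I,x \right)} = \frac{x}{331} + \frac{x}{40 + x}$ ($b{\left(I,x \right)} = \frac{x}{x + 40} + x \frac{1}{331} = \frac{x}{40 + x} + \frac{x}{331} = \frac{x}{331} + \frac{x}{40 + x}$)
$\frac{b{\left(261,60 \right)}}{100455} + \frac{\sqrt{\frac{1}{-54323} + 47059}}{497101} = \frac{\frac{1}{331} \cdot 60 \frac{1}{40 + 60} \left(371 + 60\right)}{100455} + \frac{\sqrt{\frac{1}{-54323} + 47059}}{497101} = \frac{1}{331} \cdot 60 \cdot \frac{1}{100} \cdot 431 \cdot \frac{1}{100455} + \sqrt{- \frac{1}{54323} + 47059} \cdot \frac{1}{497101} = \frac{1}{331} \cdot 60 \cdot \frac{1}{100} \cdot 431 \cdot \frac{1}{100455} + \sqrt{\frac{2556386056}{54323}} \cdot \frac{1}{497101} = \frac{1293}{1655} \cdot \frac{1}{100455} + \frac{14 \sqrt{708523263878}}{54323} \cdot \frac{1}{497101} = \frac{431}{55417675} + \frac{14 \sqrt{708523263878}}{27004017623}$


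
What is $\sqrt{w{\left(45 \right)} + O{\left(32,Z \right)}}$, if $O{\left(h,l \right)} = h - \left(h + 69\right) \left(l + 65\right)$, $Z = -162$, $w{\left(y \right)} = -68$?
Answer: $\sqrt{9761} \approx 98.798$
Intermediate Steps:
$O{\left(h,l \right)} = h - \left(65 + l\right) \left(69 + h\right)$ ($O{\left(h,l \right)} = h - \left(69 + h\right) \left(65 + l\right) = h - \left(65 + l\right) \left(69 + h\right)$)
$\sqrt{w{\left(45 \right)} + O{\left(32,Z \right)}} = \sqrt{-68 - \left(-4645 - 5184\right)} = \sqrt{-68 + \left(-4485 + 11178 - 2048 + 5184\right)} = \sqrt{-68 + 9829} = \sqrt{9761}$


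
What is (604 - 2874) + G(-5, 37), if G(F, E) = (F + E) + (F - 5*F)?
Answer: -2218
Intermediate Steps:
G(F, E) = E - 3*F (G(F, E) = (E + F) - 4*F = E - 3*F)
(604 - 2874) + G(-5, 37) = (604 - 2874) + (37 - 3*(-5)) = -2270 + (37 + 15) = -2270 + 52 = -2218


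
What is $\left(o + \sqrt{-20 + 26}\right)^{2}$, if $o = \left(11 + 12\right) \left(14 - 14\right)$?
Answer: $6$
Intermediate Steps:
$o = 0$ ($o = 23 \cdot 0 = 0$)
$\left(o + \sqrt{-20 + 26}\right)^{2} = \left(0 + \sqrt{-20 + 26}\right)^{2} = \left(0 + \sqrt{6}\right)^{2} = \left(\sqrt{6}\right)^{2} = 6$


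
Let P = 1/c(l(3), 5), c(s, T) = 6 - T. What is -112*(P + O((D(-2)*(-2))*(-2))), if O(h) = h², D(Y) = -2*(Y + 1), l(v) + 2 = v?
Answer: -7280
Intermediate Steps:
l(v) = -2 + v
D(Y) = -2 - 2*Y (D(Y) = -2*(1 + Y) = -2 - 2*Y)
P = 1 (P = 1/(6 - 1*5) = 1/(6 - 5) = 1/1 = 1)
-112*(P + O((D(-2)*(-2))*(-2))) = -112*(1 + (((-2 - 2*(-2))*(-2))*(-2))²) = -112*(1 + (((-2 + 4)*(-2))*(-2))²) = -112*(1 + ((2*(-2))*(-2))²) = -112*(1 + (-4*(-2))²) = -112*(1 + 8²) = -112*(1 + 64) = -112*65 = -7280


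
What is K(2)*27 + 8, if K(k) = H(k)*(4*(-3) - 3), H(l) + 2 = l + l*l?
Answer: -1612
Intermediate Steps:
H(l) = -2 + l + l**2 (H(l) = -2 + (l + l*l) = -2 + (l + l**2) = -2 + l + l**2)
K(k) = 30 - 15*k - 15*k**2 (K(k) = (-2 + k + k**2)*(4*(-3) - 3) = (-2 + k + k**2)*(-12 - 3) = (-2 + k + k**2)*(-15) = 30 - 15*k - 15*k**2)
K(2)*27 + 8 = (30 - 15*2 - 15*2**2)*27 + 8 = (30 - 30 - 15*4)*27 + 8 = (30 - 30 - 60)*27 + 8 = -60*27 + 8 = -1620 + 8 = -1612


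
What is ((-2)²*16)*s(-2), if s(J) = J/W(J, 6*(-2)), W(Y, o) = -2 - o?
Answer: -64/5 ≈ -12.800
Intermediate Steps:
s(J) = J/10 (s(J) = J/(-2 - 6*(-2)) = J/(-2 - 1*(-12)) = J/(-2 + 12) = J/10)
((-2)²*16)*s(-2) = ((-2)²*16)*((⅒)*(-2)) = (4*16)*(-⅕) = 64*(-⅕) = -64/5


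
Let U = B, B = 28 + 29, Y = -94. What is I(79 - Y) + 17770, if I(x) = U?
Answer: 17827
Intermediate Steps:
B = 57
U = 57
I(x) = 57
I(79 - Y) + 17770 = 57 + 17770 = 17827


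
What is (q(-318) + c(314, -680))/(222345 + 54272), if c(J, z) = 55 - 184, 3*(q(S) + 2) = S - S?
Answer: -131/276617 ≈ -0.00047358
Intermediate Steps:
q(S) = -2 (q(S) = -2 + (S - S)/3 = -2 + (⅓)*0 = -2 + 0 = -2)
c(J, z) = -129
(q(-318) + c(314, -680))/(222345 + 54272) = (-2 - 129)/(222345 + 54272) = -131/276617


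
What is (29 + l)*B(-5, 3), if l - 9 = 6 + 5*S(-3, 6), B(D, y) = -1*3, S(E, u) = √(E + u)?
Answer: -132 - 15*√3 ≈ -157.98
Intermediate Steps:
B(D, y) = -3
l = 15 + 5*√3 (l = 9 + (6 + 5*√(-3 + 6)) = 9 + (6 + 5*√3) = 15 + 5*√3 ≈ 23.660)
(29 + l)*B(-5, 3) = (29 + (15 + 5*√3))*(-3) = (44 + 5*√3)*(-3) = -132 - 15*√3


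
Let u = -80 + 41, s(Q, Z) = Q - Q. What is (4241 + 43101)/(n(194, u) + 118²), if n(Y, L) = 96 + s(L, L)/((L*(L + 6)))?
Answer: 23671/7010 ≈ 3.3767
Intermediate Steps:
s(Q, Z) = 0
u = -39
n(Y, L) = 96 (n(Y, L) = 96 + 0/((L*(L + 6))) = 96 + 0/((L*(6 + L))) = 96 + 0*(1/(L*(6 + L))) = 96 + 0 = 96)
(4241 + 43101)/(n(194, u) + 118²) = (4241 + 43101)/(96 + 118²) = 47342/(96 + 13924) = 47342/14020 = 47342*(1/14020) = 23671/7010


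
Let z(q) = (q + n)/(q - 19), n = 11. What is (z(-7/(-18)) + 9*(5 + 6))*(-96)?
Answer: -632832/67 ≈ -9445.3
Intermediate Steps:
z(q) = (11 + q)/(-19 + q) (z(q) = (q + 11)/(q - 19) = (11 + q)/(-19 + q))
(z(-7/(-18)) + 9*(5 + 6))*(-96) = ((11 - 7/(-18))/(-19 - 7/(-18)) + 9*(5 + 6))*(-96) = ((11 - 7*(-1/18))/(-19 - 7*(-1/18)) + 9*11)*(-96) = ((11 + 7/18)/(-19 + 7/18) + 99)*(-96) = ((205/18)/(-335/18) + 99)*(-96) = (-18/335*205/18 + 99)*(-96) = (-41/67 + 99)*(-96) = (6592/67)*(-96) = -632832/67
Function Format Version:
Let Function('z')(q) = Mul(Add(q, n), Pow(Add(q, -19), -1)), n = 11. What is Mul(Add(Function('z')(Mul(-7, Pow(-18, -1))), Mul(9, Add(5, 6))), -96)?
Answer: Rational(-632832, 67) ≈ -9445.3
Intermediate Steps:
Function('z')(q) = Mul(Pow(Add(-19, q), -1), Add(11, q)) (Function('z')(q) = Mul(Add(q, 11), Pow(Add(q, -19), -1)) = Mul(Add(11, q), Pow(Add(-19, q), -1)) = Mul(Pow(Add(-19, q), -1), Add(11, q)))
Mul(Add(Function('z')(Mul(-7, Pow(-18, -1))), Mul(9, Add(5, 6))), -96) = Mul(Add(Mul(Pow(Add(-19, Mul(-7, Pow(-18, -1))), -1), Add(11, Mul(-7, Pow(-18, -1)))), Mul(9, Add(5, 6))), -96) = Mul(Add(Mul(Pow(Add(-19, Mul(-7, Rational(-1, 18))), -1), Add(11, Mul(-7, Rational(-1, 18)))), Mul(9, 11)), -96) = Mul(Add(Mul(Pow(Add(-19, Rational(7, 18)), -1), Add(11, Rational(7, 18))), 99), -96) = Mul(Add(Mul(Pow(Rational(-335, 18), -1), Rational(205, 18)), 99), -96) = Mul(Add(Mul(Rational(-18, 335), Rational(205, 18)), 99), -96) = Mul(Add(Rational(-41, 67), 99), -96) = Mul(Rational(6592, 67), -96) = Rational(-632832, 67)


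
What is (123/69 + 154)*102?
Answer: 365466/23 ≈ 15890.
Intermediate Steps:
(123/69 + 154)*102 = (123*(1/69) + 154)*102 = (41/23 + 154)*102 = (3583/23)*102 = 365466/23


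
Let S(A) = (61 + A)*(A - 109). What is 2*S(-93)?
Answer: 12928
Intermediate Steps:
S(A) = (-109 + A)*(61 + A) (S(A) = (61 + A)*(-109 + A) = (-109 + A)*(61 + A))
2*S(-93) = 2*(-6649 + (-93)² - 48*(-93)) = 2*(-6649 + 8649 + 4464) = 2*6464 = 12928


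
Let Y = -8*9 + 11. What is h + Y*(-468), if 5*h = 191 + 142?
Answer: 143073/5 ≈ 28615.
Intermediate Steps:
h = 333/5 (h = (191 + 142)/5 = (⅕)*333 = 333/5 ≈ 66.600)
Y = -61 (Y = -72 + 11 = -61)
h + Y*(-468) = 333/5 - 61*(-468) = 333/5 + 28548 = 143073/5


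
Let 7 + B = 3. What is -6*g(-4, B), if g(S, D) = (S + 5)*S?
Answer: 24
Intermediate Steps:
B = -4 (B = -7 + 3 = -4)
g(S, D) = S*(5 + S) (g(S, D) = (5 + S)*S = S*(5 + S))
-6*g(-4, B) = -(-24)*(5 - 4) = -(-24) = -6*(-4) = 24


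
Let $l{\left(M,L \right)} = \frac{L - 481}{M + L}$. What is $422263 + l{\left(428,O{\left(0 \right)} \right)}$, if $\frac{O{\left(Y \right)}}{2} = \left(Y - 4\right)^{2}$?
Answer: $\frac{194240531}{460} \approx 4.2226 \cdot 10^{5}$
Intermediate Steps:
$O{\left(Y \right)} = 2 \left(-4 + Y\right)^{2}$ ($O{\left(Y \right)} = 2 \left(Y - 4\right)^{2} = 2 \left(-4 + Y\right)^{2}$)
$l{\left(M,L \right)} = \frac{-481 + L}{L + M}$
$422263 + l{\left(428,O{\left(0 \right)} \right)} = 422263 + \frac{-481 + 2 \left(-4 + 0\right)^{2}}{2 \left(-4 + 0\right)^{2} + 428} = 422263 + \frac{-481 + 2 \left(-4\right)^{2}}{2 \left(-4\right)^{2} + 428} = 422263 + \frac{-481 + 2 \cdot 16}{2 \cdot 16 + 428} = 422263 + \frac{-481 + 32}{32 + 428} = 422263 + \frac{1}{460} \left(-449\right) = 422263 - \frac{449}{460} = \frac{194240531}{460}$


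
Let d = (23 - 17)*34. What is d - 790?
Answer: -586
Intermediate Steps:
d = 204 (d = 6*34 = 204)
d - 790 = 204 - 790 = -586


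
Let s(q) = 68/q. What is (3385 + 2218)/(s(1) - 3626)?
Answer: -5603/3558 ≈ -1.5748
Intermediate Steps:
(3385 + 2218)/(s(1) - 3626) = (3385 + 2218)/(68/1 - 3626) = 5603/(68*1 - 3626) = 5603/(68 - 3626) = 5603/(-3558) = 5603*(-1/3558) = -5603/3558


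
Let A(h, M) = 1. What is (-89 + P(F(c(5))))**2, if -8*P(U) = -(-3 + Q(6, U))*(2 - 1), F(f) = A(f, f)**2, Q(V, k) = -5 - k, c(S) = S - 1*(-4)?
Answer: 519841/64 ≈ 8122.5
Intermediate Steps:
c(S) = 4 + S (c(S) = S + 4 = 4 + S)
F(f) = 1 (F(f) = 1**2 = 1)
P(U) = -1 - U/8 (P(U) = -(-1)*(-3 + (-5 - U))*(2 - 1)/8 = -(-1)*(-8 - U)*1/8 = -(-1)*(-8 - U)/8 = -(8 + U)/8 = -1 - U/8)
(-89 + P(F(c(5))))**2 = (-89 + (-1 - 1/8*1))**2 = (-89 + (-1 - 1/8))**2 = (-89 - 9/8)**2 = (-721/8)**2 = 519841/64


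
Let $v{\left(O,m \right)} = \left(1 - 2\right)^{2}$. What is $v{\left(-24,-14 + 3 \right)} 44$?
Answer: $44$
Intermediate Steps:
$v{\left(O,m \right)} = 1$ ($v{\left(O,m \right)} = \left(-1\right)^{2} = 1$)
$v{\left(-24,-14 + 3 \right)} 44 = 1 \cdot 44 = 44$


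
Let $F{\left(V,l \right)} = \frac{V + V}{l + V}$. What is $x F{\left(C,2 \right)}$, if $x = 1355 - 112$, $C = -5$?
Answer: $\frac{12430}{3} \approx 4143.3$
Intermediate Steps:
$F{\left(V,l \right)} = \frac{2 V}{V + l}$
$x = 1243$
$x F{\left(C,2 \right)} = 1243 \cdot 2 \left(-5\right) \frac{1}{-5 + 2} = 1243 \cdot 2 \left(-5\right) \frac{1}{-3} = 1243 \cdot 2 \left(-5\right) \left(- \frac{1}{3}\right) = 1243 \cdot \frac{10}{3} = \frac{12430}{3}$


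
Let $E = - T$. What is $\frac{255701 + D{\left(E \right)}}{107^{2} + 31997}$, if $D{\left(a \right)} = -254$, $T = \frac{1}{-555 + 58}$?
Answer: $\frac{85149}{14482} \approx 5.8796$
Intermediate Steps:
$T = - \frac{1}{497}$ ($T = \frac{1}{-497} = - \frac{1}{497} \approx -0.0020121$)
$E = \frac{1}{497}$ ($E = \left(-1\right) \left(- \frac{1}{497}\right) = \frac{1}{497} \approx 0.0020121$)
$\frac{255701 + D{\left(E \right)}}{107^{2} + 31997} = \frac{255701 - 254}{107^{2} + 31997} = \frac{255447}{11449 + 31997} = \frac{255447}{43446} = 255447 \cdot \frac{1}{43446} = \frac{85149}{14482}$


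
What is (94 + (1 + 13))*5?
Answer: 540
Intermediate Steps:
(94 + (1 + 13))*5 = (94 + 14)*5 = 108*5 = 540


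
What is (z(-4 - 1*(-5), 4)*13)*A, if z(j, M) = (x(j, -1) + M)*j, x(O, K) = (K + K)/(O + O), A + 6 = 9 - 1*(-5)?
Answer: 312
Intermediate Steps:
A = 8 (A = -6 + (9 - 1*(-5)) = -6 + (9 + 5) = -6 + 14 = 8)
x(O, K) = K/O (x(O, K) = (2*K)/((2*O)) = (2*K)*(1/(2*O)) = K/O)
z(j, M) = j*(M - 1/j) (z(j, M) = (-1/j + M)*j = (M - 1/j)*j = j*(M - 1/j))
(z(-4 - 1*(-5), 4)*13)*A = ((-1 + 4*(-4 - 1*(-5)))*13)*8 = ((-1 + 4*(-4 + 5))*13)*8 = ((-1 + 4*1)*13)*8 = ((-1 + 4)*13)*8 = (3*13)*8 = 39*8 = 312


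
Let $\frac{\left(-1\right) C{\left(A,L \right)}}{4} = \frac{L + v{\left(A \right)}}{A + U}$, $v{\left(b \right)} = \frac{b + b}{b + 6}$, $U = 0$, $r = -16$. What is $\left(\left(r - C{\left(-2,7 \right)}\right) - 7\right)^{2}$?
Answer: $1225$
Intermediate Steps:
$v{\left(b \right)} = \frac{2 b}{6 + b}$
$C{\left(A,L \right)} = - \frac{4 \left(L + \frac{2 A}{6 + A}\right)}{A}$ ($C{\left(A,L \right)} = - 4 \frac{L + \frac{2 A}{6 + A}}{A + 0} = - 4 \frac{L + \frac{2 A}{6 + A}}{A} = - \frac{4 \left(L + \frac{2 A}{6 + A}\right)}{A}$)
$\left(\left(r - C{\left(-2,7 \right)}\right) - 7\right)^{2} = \left(\left(-16 - \frac{4 \left(\left(-2\right) \left(-2\right) - 7 \left(6 - 2\right)\right)}{\left(-2\right) \left(6 - 2\right)}\right) - 7\right)^{2} = \left(\left(-16 - 4 \left(- \frac{1}{2}\right) \frac{1}{4} \left(4 - 7 \cdot 4\right)\right) - 7\right)^{2} = \left(\left(-16 - 4 \left(- \frac{1}{2}\right) \frac{1}{4} \left(4 - 28\right)\right) - 7\right)^{2} = \left(\left(-16 - 4 \left(- \frac{1}{2}\right) \frac{1}{4} \left(-24\right)\right) - 7\right)^{2} = \left(\left(-16 - 12\right) - 7\right)^{2} = \left(-28 - 7\right)^{2} = \left(-35\right)^{2} = 1225$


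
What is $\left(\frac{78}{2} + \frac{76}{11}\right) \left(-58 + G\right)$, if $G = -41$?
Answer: $-4545$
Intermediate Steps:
$\left(\frac{78}{2} + \frac{76}{11}\right) \left(-58 + G\right) = \left(\frac{78}{2} + \frac{76}{11}\right) \left(-58 - 41\right) = \left(78 \cdot \frac{1}{2} + 76 \cdot \frac{1}{11}\right) \left(-99\right) = \left(39 + \frac{76}{11}\right) \left(-99\right) = \frac{505}{11} \left(-99\right) = -4545$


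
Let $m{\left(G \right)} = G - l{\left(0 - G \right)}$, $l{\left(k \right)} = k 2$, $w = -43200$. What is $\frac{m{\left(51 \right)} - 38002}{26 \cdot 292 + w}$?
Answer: $\frac{37849}{35608} \approx 1.0629$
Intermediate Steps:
$l{\left(k \right)} = 2 k$
$m{\left(G \right)} = 3 G$ ($m{\left(G \right)} = G - 2 \left(0 - G\right) = G - 2 \left(- G\right) = G - - 2 G = G + 2 G = 3 G$)
$\frac{m{\left(51 \right)} - 38002}{26 \cdot 292 + w} = \frac{3 \cdot 51 - 38002}{26 \cdot 292 - 43200} = \frac{153 - 38002}{7592 - 43200} = - \frac{37849}{-35608} = \left(-37849\right) \left(- \frac{1}{35608}\right) = \frac{37849}{35608}$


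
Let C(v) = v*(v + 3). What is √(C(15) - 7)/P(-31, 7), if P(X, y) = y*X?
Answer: -√263/217 ≈ -0.074734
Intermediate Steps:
P(X, y) = X*y
C(v) = v*(3 + v)
√(C(15) - 7)/P(-31, 7) = √(15*(3 + 15) - 7)/((-31*7)) = √(15*18 - 7)/(-217) = √(270 - 7)*(-1/217) = √263*(-1/217) = -√263/217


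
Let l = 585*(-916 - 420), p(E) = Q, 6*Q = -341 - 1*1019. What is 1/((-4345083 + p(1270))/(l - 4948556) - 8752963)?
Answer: -17190348/150466466965195 ≈ -1.1425e-7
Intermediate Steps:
Q = -680/3 (Q = (-341 - 1*1019)/6 = (-341 - 1019)/6 = (⅙)*(-1360) = -680/3 ≈ -226.67)
p(E) = -680/3
l = -781560 (l = 585*(-1336) = -781560)
1/((-4345083 + p(1270))/(l - 4948556) - 8752963) = 1/((-4345083 - 680/3)/(-781560 - 4948556) - 8752963) = 1/(-13035929/3/(-5730116) - 8752963) = 1/(-13035929/3*(-1/5730116) - 8752963) = 1/(13035929/17190348 - 8752963) = 1/(-150466466965195/17190348) = -17190348/150466466965195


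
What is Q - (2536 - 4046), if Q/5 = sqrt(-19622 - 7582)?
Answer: 1510 + 10*I*sqrt(6801) ≈ 1510.0 + 824.68*I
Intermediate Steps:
Q = 10*I*sqrt(6801) (Q = 5*sqrt(-19622 - 7582) = 5*sqrt(-27204) = 5*(2*I*sqrt(6801)) = 10*I*sqrt(6801) ≈ 824.68*I)
Q - (2536 - 4046) = 10*I*sqrt(6801) - (2536 - 4046) = 10*I*sqrt(6801) - 1*(-1510) = 10*I*sqrt(6801) + 1510 = 1510 + 10*I*sqrt(6801)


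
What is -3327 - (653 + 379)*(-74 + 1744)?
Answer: -1726767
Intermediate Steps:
-3327 - (653 + 379)*(-74 + 1744) = -3327 - 1032*1670 = -3327 - 1*1723440 = -3327 - 1723440 = -1726767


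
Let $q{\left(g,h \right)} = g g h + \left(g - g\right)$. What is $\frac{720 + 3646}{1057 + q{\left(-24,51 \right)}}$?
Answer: $\frac{4366}{30433} \approx 0.14346$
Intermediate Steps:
$q{\left(g,h \right)} = h g^{2}$ ($q{\left(g,h \right)} = g^{2} h + 0 = h g^{2} + 0 = h g^{2}$)
$\frac{720 + 3646}{1057 + q{\left(-24,51 \right)}} = \frac{720 + 3646}{1057 + 51 \left(-24\right)^{2}} = \frac{4366}{1057 + 51 \cdot 576} = \frac{4366}{1057 + 29376} = \frac{4366}{30433}$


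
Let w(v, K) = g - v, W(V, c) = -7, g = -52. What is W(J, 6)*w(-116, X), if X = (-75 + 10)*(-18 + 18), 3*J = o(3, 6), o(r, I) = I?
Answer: -448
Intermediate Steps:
J = 2 (J = (⅓)*6 = 2)
X = 0 (X = -65*0 = 0)
w(v, K) = -52 - v
W(J, 6)*w(-116, X) = -7*(-52 - 1*(-116)) = -7*(-52 + 116) = -7*64 = -448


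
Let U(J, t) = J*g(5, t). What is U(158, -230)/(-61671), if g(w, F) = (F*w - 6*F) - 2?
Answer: -12008/20557 ≈ -0.58413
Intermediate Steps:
g(w, F) = -2 - 6*F + F*w (g(w, F) = (-6*F + F*w) - 2 = -2 - 6*F + F*w)
U(J, t) = J*(-2 - t) (U(J, t) = J*(-2 - 6*t + t*5) = J*(-2 - 6*t + 5*t) = J*(-2 - t))
U(158, -230)/(-61671) = -1*158*(2 - 230)/(-61671) = -1*158*(-228)*(-1/61671) = 36024*(-1/61671) = -12008/20557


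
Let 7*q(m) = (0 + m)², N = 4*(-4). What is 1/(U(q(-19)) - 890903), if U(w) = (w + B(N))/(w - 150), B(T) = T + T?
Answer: -689/613832304 ≈ -1.1225e-6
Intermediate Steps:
N = -16
q(m) = m²/7 (q(m) = (0 + m)²/7 = m²/7)
B(T) = 2*T
U(w) = (-32 + w)/(-150 + w) (U(w) = (w + 2*(-16))/(w - 150) = (w - 32)/(-150 + w) = (-32 + w)/(-150 + w))
1/(U(q(-19)) - 890903) = 1/((-32 + (⅐)*(-19)²)/(-150 + (⅐)*(-19)²) - 890903) = 1/((-32 + (⅐)*361)/(-150 + (⅐)*361) - 890903) = 1/((-32 + 361/7)/(-150 + 361/7) - 890903) = 1/((137/7)/(-689/7) - 890903) = 1/(-7/689*137/7 - 890903) = 1/(-137/689 - 890903) = 1/(-613832304/689) = -689/613832304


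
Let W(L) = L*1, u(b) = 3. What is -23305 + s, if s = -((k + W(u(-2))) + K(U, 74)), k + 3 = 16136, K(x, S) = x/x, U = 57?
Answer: -39442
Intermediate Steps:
K(x, S) = 1
k = 16133 (k = -3 + 16136 = 16133)
W(L) = L
s = -16137 (s = -((16133 + 3) + 1) = -(16136 + 1) = -1*16137 = -16137)
-23305 + s = -23305 - 16137 = -39442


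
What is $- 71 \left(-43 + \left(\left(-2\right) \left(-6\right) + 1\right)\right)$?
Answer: $2130$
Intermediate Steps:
$- 71 \left(-43 + \left(\left(-2\right) \left(-6\right) + 1\right)\right) = - 71 \left(-43 + \left(12 + 1\right)\right) = - 71 \left(-43 + 13\right) = \left(-71\right) \left(-30\right) = 2130$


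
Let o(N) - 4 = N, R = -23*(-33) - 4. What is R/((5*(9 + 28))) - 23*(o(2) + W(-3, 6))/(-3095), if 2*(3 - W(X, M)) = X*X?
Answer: 942349/229030 ≈ 4.1145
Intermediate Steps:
R = 755 (R = 759 - 4 = 755)
o(N) = 4 + N
W(X, M) = 3 - X²/2 (W(X, M) = 3 - X*X/2 = 3 - X²/2)
R/((5*(9 + 28))) - 23*(o(2) + W(-3, 6))/(-3095) = 755/((5*(9 + 28))) - 23*((4 + 2) + (3 - ½*(-3)²))/(-3095) = 755/((5*37)) - 23*(6 + (3 - ½*9))*(-1/3095) = 755/185 - 23*(6 + (3 - 9/2))*(-1/3095) = 755*(1/185) - 23*(6 - 3/2)*(-1/3095) = 151/37 - 23*9/2*(-1/3095) = 151/37 - 207/2*(-1/3095) = 151/37 + 207/6190 = 942349/229030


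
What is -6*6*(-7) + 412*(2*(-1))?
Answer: -572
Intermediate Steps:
-6*6*(-7) + 412*(2*(-1)) = -36*(-7) + 412*(-2) = 252 - 824 = -572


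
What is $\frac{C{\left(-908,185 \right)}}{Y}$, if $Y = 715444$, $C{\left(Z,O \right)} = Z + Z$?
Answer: $- \frac{454}{178861} \approx -0.0025383$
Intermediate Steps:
$C{\left(Z,O \right)} = 2 Z$
$\frac{C{\left(-908,185 \right)}}{Y} = \frac{2 \left(-908\right)}{715444} = \left(-1816\right) \frac{1}{715444} = - \frac{454}{178861}$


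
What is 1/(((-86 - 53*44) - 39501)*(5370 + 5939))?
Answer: -1/474061971 ≈ -2.1094e-9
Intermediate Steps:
1/(((-86 - 53*44) - 39501)*(5370 + 5939)) = 1/(((-86 - 2332) - 39501)*11309) = 1/((-2418 - 39501)*11309) = 1/(-41919*11309) = 1/(-474061971) = -1/474061971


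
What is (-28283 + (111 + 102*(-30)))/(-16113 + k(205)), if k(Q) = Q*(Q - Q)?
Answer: 31232/16113 ≈ 1.9383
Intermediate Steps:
k(Q) = 0 (k(Q) = Q*0 = 0)
(-28283 + (111 + 102*(-30)))/(-16113 + k(205)) = (-28283 + (111 + 102*(-30)))/(-16113 + 0) = (-28283 + (111 - 3060))/(-16113) = (-28283 - 2949)*(-1/16113) = -31232*(-1/16113) = 31232/16113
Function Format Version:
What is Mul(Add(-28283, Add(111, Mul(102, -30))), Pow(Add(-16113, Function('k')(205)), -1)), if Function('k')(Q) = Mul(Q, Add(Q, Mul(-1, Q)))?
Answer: Rational(31232, 16113) ≈ 1.9383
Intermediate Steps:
Function('k')(Q) = 0 (Function('k')(Q) = Mul(Q, 0) = 0)
Mul(Add(-28283, Add(111, Mul(102, -30))), Pow(Add(-16113, Function('k')(205)), -1)) = Mul(Add(-28283, Add(111, Mul(102, -30))), Pow(Add(-16113, 0), -1)) = Mul(Add(-28283, Add(111, -3060)), Pow(-16113, -1)) = Mul(Add(-28283, -2949), Rational(-1, 16113)) = Mul(-31232, Rational(-1, 16113)) = Rational(31232, 16113)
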